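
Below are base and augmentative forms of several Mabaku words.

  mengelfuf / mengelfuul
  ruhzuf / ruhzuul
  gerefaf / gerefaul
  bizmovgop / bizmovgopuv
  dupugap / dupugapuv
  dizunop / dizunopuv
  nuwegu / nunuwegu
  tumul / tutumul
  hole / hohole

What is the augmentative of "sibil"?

sisibil

gerefaf and dupugap both have last vowel 'a' yet inflect differently (gerefaul, dupugapuv), so the last vowel is not what conditions the rule; the final letter is.
"sibil" ends in -l. The one such stem in the data (tumul → tutumul) repeats the first consonant+vowel as a prefix (as do nuwegu, hole), so the same rule applies.
The other patterns: stems ending in -f drop the final letter and add -ul; stems ending in -p add -uv.
So sibil → sisibil.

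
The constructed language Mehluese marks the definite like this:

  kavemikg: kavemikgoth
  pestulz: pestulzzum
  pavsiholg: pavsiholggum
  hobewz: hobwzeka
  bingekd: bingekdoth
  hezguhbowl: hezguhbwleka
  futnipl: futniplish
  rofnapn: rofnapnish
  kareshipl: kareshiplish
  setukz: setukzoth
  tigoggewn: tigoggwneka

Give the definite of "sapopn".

pestulz and setukz both end in -z yet inflect differently (pestulzzum, setukzoth), so the final letter is not what conditions the rule; the second-to-last letter is.
"sapopn" has second-to-last letter 'p'. The stems whose second-to-last letter is 'p' (kareshipl → kareshiplish, futnipl → futniplish, rofnapn → rofnapnish) add -ish.
So sapopn → sapopnish.

sapopnish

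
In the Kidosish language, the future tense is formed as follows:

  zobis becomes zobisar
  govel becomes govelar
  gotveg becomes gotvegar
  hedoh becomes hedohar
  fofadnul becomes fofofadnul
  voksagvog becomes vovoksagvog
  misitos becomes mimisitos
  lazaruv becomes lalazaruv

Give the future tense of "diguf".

digufar

govel and fofadnul both end in -l yet inflect differently (govelar, fofofadnul), so the final letter is not what conditions the rule; the number of vowels is.
"diguf" has 2 vowels. The stems with 2 vowels (zobis → zobisar, govel → govelar, gotveg → gotvegar) add -ar.
So diguf → digufar.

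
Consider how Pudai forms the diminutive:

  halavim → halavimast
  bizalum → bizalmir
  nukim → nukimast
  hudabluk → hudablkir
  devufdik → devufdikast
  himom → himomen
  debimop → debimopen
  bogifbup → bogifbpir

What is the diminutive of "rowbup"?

"rowbup" has last vowel 'u'. The stems whose last vowel is 'u' (hudabluk → hudablkir, bogifbup → bogifbpir, bizalum → bizalmir) delete the last vowel and add -ir.
The other patterns: stems whose last vowel is 'i' add -ast; stems whose last vowel is 'o' add -en.
So rowbup → rowbpir.

rowbpir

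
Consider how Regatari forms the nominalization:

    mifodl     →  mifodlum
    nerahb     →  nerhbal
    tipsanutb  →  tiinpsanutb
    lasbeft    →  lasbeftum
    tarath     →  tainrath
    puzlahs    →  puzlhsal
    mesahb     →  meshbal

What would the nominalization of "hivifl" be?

mesahb and tipsanutb both end in -b yet inflect differently (meshbal, tiinpsanutb), so the final letter is not what conditions the rule; the second-to-last letter is.
"hivifl" has second-to-last letter 'f'. The one such stem in the data (lasbeft → lasbeftum) adds -um, so the same rule applies.
The other patterns: stems whose second-to-last letter is 'h' delete the last vowel and add -al; stems whose second-to-last letter is 't' insert -in- after the first vowel.
So hivifl → hiviflum.

hiviflum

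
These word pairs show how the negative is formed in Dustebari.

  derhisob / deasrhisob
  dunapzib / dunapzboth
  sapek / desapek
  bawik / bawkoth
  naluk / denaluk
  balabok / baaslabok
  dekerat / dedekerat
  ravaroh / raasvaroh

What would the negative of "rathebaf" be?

derathebaf

bawik and balabok both end in -k yet inflect differently (bawkoth, baaslabok), so the final letter is not what conditions the rule; the last vowel is.
"rathebaf" has last vowel 'a'. The one such stem in the data (dekerat → dedekerat) adds the prefix de-, so the same rule applies.
The other patterns: stems whose last vowel is 'i' delete the last vowel and add -oth; stems whose last vowel is 'o' insert -as- after the first vowel.
So rathebaf → derathebaf.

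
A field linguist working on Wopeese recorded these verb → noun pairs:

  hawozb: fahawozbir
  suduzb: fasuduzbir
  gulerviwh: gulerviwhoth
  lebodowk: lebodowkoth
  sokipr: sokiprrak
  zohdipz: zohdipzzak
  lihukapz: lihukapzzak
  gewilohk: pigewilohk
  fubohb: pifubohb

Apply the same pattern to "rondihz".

pirondihz

lebodowk and gewilohk both end in -k yet inflect differently (lebodowkoth, pigewilohk), so the final letter is not what conditions the rule; the second-to-last letter is.
"rondihz" has second-to-last letter 'h'. The stems whose second-to-last letter is 'h' (gewilohk → pigewilohk, fubohb → pifubohb) add the prefix pi-.
The other patterns: stems whose second-to-last letter is 'z' add fa- … -ir around the stem; stems whose second-to-last letter is 'w' add -oth; stems whose second-to-last letter is 'p' double the final consonant and add -ak.
So rondihz → pirondihz.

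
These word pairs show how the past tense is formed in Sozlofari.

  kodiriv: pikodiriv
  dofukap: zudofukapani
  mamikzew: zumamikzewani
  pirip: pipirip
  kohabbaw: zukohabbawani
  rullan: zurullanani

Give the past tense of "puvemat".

zupuvematani

pirip and dofukap both end in -p yet inflect differently (pipirip, zudofukapani), so the final letter is not what conditions the rule; the last vowel is.
"puvemat" has last vowel 'a'. The stems whose last vowel is 'a' (dofukap → zudofukapani, rullan → zurullanani, kohabbaw → zukohabbawani) add zu- … -ani around the stem.
The other pattern: stems whose last vowel is 'i' add the prefix pi-.
So puvemat → zupuvematani.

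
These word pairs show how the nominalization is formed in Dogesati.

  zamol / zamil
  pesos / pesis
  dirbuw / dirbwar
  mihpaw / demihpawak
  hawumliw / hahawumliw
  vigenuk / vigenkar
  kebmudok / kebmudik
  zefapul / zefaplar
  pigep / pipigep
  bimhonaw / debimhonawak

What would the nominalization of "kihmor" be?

kihmir

mihpaw and dirbuw both end in -w yet inflect differently (demihpawak, dirbwar), so the final letter is not what conditions the rule; the last vowel is.
"kihmor" has last vowel 'o'. The stems whose last vowel is 'o' (pesos → pesis, zamol → zamil, kebmudok → kebmudik) change the last vowel to 'i'.
So kihmor → kihmir.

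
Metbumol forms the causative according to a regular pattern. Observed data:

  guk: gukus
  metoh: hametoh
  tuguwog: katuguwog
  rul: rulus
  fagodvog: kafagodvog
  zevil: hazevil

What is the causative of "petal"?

hapetal

rul and zevil both end in -l yet inflect differently (rulus, hazevil), so the final letter is not what conditions the rule; the number of vowels is.
"petal" has 2 vowels. The stems with 2 vowels (zevil → hazevil, metoh → hametoh) add the prefix ha-.
So petal → hapetal.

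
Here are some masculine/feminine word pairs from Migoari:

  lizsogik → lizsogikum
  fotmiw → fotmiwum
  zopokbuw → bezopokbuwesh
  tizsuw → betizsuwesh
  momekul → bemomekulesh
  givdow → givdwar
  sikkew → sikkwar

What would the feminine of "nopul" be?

"nopul" has last vowel 'u'. The stems whose last vowel is 'u' (zopokbuw → bezopokbuwesh, tizsuw → betizsuwesh, momekul → bemomekulesh) add be- … -esh around the stem.
The other patterns: stems whose last vowel is 'i' add -um; stems whose last vowel is 'e' or 'o' delete the last vowel and add -ar.
So nopul → benopulesh.

benopulesh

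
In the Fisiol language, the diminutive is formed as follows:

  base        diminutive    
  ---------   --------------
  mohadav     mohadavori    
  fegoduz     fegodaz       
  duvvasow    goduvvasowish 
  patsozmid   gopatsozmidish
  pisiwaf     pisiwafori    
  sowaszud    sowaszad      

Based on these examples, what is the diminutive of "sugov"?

sowaszud and patsozmid both end in -d yet inflect differently (sowaszad, gopatsozmidish), so the final letter is not what conditions the rule; the last vowel is.
"sugov" has last vowel 'o'. The one such stem in the data (duvvasow → goduvvasowish) adds go- … -ish around the stem, so the same rule applies.
So sugov → gosugovish.

gosugovish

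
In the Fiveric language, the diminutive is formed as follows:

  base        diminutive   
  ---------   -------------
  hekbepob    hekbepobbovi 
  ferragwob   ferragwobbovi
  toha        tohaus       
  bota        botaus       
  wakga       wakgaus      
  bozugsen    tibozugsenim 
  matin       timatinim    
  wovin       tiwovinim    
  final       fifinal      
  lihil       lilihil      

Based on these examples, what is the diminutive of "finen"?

tifinenim

toha and final both have last vowel 'a' yet inflect differently (tohaus, fifinal), so the last vowel is not what conditions the rule; the final letter is.
"finen" ends in -n. The stems ending in -n (bozugsen → tibozugsenim, matin → timatinim, wovin → tiwovinim) add ti- … -im around the stem.
The other patterns: stems ending in -b double the final consonant and add -ovi; stems ending in -a add -us; stems ending in -l repeat the first consonant+vowel as a prefix.
So finen → tifinenim.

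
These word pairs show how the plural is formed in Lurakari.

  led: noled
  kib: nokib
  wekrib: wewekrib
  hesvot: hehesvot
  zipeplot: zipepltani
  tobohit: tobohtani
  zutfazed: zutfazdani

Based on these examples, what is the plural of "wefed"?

wewefed

"wefed" has 2 vowels. The stems with 2 vowels (wekrib → wewekrib, hesvot → hehesvot) repeat the first consonant+vowel as a prefix.
So wefed → wewefed.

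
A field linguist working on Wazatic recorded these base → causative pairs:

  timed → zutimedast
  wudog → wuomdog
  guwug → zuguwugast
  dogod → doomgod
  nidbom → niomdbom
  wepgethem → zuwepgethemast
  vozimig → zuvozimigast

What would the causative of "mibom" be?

wudog and vozimig both end in -g yet inflect differently (wuomdog, zuvozimigast), so the final letter is not what conditions the rule; the last vowel is.
"mibom" has last vowel 'o'. The stems whose last vowel is 'o' (wudog → wuomdog, dogod → doomgod, nidbom → niomdbom) insert -om- after the first vowel.
The other pattern: stems whose last vowel is 'e', 'i' or 'u' add zu- … -ast around the stem.
So mibom → miombom.

miombom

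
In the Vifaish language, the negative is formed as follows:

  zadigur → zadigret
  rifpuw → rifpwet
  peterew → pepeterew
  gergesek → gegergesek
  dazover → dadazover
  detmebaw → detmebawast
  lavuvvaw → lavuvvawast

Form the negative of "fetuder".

rifpuw and peterew both end in -w yet inflect differently (rifpwet, pepeterew), so the final letter is not what conditions the rule; the last vowel is.
"fetuder" has last vowel 'e'. The stems whose last vowel is 'e' (peterew → pepeterew, gergesek → gegergesek, dazover → dadazover) repeat the first consonant+vowel as a prefix.
So fetuder → fefetuder.

fefetuder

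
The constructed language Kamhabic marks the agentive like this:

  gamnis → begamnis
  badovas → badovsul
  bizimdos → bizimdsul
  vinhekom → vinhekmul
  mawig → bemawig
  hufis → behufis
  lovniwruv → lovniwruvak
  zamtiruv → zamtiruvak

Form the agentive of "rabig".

berabig

badovas and hufis both end in -s yet inflect differently (badovsul, behufis), so the final letter is not what conditions the rule; the last vowel is.
"rabig" has last vowel 'i'. The stems whose last vowel is 'i' (hufis → behufis, mawig → bemawig, gamnis → begamnis) add the prefix be-.
So rabig → berabig.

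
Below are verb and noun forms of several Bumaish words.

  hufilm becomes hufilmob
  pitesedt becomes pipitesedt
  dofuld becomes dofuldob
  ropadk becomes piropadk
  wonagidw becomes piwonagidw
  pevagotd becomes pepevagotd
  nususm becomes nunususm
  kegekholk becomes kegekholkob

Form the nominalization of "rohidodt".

pirohidodt

"rohidodt" has second-to-last letter 'd'. The stems whose second-to-last letter is 'd' (wonagidw → piwonagidw, pitesedt → pipitesedt, ropadk → piropadk) add the prefix pi-.
So rohidodt → pirohidodt.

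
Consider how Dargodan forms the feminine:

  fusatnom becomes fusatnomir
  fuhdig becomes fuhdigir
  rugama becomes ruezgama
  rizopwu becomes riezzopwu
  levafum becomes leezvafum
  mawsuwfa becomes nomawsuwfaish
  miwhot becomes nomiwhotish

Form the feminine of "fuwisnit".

fuwisnitir

fusatnom and levafum both end in -m yet inflect differently (fusatnomir, leezvafum), so the final letter is not what conditions the rule; the first letter is.
"fuwisnit" begins with f-. The stems beginning with f- (fusatnom → fusatnomir, fuhdig → fuhdigir) add -ir.
So fuwisnit → fuwisnitir.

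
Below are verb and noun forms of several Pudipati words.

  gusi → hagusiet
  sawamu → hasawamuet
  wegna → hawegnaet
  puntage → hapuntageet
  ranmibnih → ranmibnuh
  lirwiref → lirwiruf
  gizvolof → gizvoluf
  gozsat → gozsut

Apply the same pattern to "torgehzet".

torgehzut

gusi and ranmibnih both have last vowel 'i' yet inflect differently (hagusiet, ranmibnuh), so the last vowel is not what conditions the rule; whether the stem ends in a vowel or a consonant is.
"torgehzet" ends in a consonant. The stems ending in a consonant (ranmibnih → ranmibnuh, lirwiref → lirwiruf, gizvolof → gizvoluf) change the last vowel to 'u'.
So torgehzet → torgehzut.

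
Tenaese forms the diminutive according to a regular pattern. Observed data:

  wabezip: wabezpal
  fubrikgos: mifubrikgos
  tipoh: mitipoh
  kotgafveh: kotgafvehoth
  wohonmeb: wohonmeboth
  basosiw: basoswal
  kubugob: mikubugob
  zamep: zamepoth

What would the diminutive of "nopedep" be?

nopedepoth

kotgafveh and tipoh both end in -h yet inflect differently (kotgafvehoth, mitipoh), so the final letter is not what conditions the rule; the last vowel is.
"nopedep" has last vowel 'e'. The stems whose last vowel is 'e' (zamep → zamepoth, kotgafveh → kotgafvehoth, wohonmeb → wohonmeboth) add -oth.
So nopedep → nopedepoth.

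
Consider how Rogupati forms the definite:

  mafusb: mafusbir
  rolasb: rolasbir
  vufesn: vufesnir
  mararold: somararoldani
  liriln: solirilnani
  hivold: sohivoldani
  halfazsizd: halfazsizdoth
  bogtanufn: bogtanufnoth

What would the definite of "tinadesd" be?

tinadesdir

vufesn and liriln both end in -n yet inflect differently (vufesnir, solirilnani), so the final letter is not what conditions the rule; the second-to-last letter is.
"tinadesd" has second-to-last letter 's'. The stems whose second-to-last letter is 's' (mafusb → mafusbir, rolasb → rolasbir, vufesn → vufesnir) add -ir.
So tinadesd → tinadesdir.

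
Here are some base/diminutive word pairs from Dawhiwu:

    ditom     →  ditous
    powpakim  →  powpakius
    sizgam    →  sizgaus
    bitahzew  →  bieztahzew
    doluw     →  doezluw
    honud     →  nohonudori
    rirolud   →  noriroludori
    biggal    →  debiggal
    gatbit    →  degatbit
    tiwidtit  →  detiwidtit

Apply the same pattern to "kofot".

"kofot" ends in -t. The stems ending in -t (gatbit → degatbit, tiwidtit → detiwidtit) add the prefix de-.
The other patterns: stems ending in -m drop the final letter and add -us; stems ending in -w insert -ez- after the first vowel; stems ending in -d add no- … -ori around the stem.
So kofot → dekofot.

dekofot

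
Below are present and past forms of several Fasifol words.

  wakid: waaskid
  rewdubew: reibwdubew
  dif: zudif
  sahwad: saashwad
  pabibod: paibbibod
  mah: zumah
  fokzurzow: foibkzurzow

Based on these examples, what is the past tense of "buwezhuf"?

sahwad and pabibod both end in -d yet inflect differently (saashwad, paibbibod), so the final letter is not what conditions the rule; the number of vowels is.
"buwezhuf" has 3 vowels. The stems with 3 vowels (pabibod → paibbibod, fokzurzow → foibkzurzow, rewdubew → reibwdubew) insert -ib- after the first vowel.
So buwezhuf → buibwezhuf.

buibwezhuf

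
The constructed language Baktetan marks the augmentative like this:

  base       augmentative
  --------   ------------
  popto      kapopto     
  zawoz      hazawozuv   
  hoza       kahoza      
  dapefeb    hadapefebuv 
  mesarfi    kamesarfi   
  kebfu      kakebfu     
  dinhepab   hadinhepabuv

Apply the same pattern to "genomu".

"genomu" ends in a vowel. The stems ending in a vowel (popto → kapopto, hoza → kahoza, kebfu → kakebfu) add the prefix ka-.
So genomu → kagenomu.

kagenomu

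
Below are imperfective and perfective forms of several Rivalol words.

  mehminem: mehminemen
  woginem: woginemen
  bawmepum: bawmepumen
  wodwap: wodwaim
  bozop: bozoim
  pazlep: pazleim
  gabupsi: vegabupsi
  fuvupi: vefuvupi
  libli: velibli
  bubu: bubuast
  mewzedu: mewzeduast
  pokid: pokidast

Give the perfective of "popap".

popaim

"popap" ends in -p. The stems ending in -p (wodwap → wodwaim, bozop → bozoim, pazlep → pazleim) drop the final letter and add -im.
The other patterns: stems ending in -m add -en; stems ending in -i add the prefix ve-; stems ending in -d or -u add -ast.
So popap → popaim.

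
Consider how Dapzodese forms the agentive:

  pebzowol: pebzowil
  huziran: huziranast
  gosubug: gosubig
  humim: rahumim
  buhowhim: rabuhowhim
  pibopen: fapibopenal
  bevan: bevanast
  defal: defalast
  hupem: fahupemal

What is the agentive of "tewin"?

ratewin

humim and hupem both end in -m yet inflect differently (rahumim, fahupemal), so the final letter is not what conditions the rule; the last vowel is.
"tewin" has last vowel 'i'. The stems whose last vowel is 'i' (humim → rahumim, buhowhim → rabuhowhim) add the prefix ra-.
So tewin → ratewin.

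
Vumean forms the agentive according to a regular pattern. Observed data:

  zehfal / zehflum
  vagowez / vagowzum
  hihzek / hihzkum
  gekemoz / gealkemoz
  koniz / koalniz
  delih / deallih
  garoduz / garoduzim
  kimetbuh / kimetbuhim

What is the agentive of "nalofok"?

garoduz and vagowez both end in -z yet inflect differently (garoduzim, vagowzum), so the final letter is not what conditions the rule; the last vowel is.
"nalofok" has last vowel 'o'. The one such stem in the data (gekemoz → gealkemoz) inserts -al- after the first vowel (as do delih, koniz), so the same rule applies.
The other patterns: stems whose last vowel is 'u' add -im; stems whose last vowel is 'a' or 'e' delete the last vowel and add -um.
So nalofok → naallofok.

naallofok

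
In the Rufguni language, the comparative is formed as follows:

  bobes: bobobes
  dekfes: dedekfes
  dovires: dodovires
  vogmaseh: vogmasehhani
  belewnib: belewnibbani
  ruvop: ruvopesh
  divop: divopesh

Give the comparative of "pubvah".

"pubvah" ends in -h. The one such stem in the data (vogmaseh → vogmasehhani) doubles the final consonant and adds -ani (as does belewnib), so the same rule applies.
The other patterns: stems ending in -s repeat the first consonant+vowel as a prefix; stems ending in -p add -esh.
So pubvah → pubvahhani.

pubvahhani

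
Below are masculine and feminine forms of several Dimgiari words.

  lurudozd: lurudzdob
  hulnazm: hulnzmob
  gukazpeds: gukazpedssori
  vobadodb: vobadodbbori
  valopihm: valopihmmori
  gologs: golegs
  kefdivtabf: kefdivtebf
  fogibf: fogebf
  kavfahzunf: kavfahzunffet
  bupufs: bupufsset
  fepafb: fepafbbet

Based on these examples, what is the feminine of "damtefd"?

hulnazm and valopihm both end in -m yet inflect differently (hulnzmob, valopihmmori), so the final letter is not what conditions the rule; the second-to-last letter is.
"damtefd" has second-to-last letter 'f'. The stems whose second-to-last letter is 'f' (bupufs → bupufsset, fepafb → fepafbbet) double the final consonant and add -et.
The other patterns: stems whose second-to-last letter is 'z' delete the last vowel and add -ob; stems whose second-to-last letter is 'd' or 'h' double the final consonant and add -ori; stems whose second-to-last letter is 'b' or 'g' change the last vowel to 'e'.
So damtefd → damtefddet.

damtefddet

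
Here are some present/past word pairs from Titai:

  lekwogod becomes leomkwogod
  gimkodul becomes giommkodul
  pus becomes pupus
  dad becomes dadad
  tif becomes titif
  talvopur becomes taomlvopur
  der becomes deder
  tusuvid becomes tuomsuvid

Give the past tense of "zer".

der and talvopur both end in -r yet inflect differently (deder, taomlvopur), so the final letter is not what conditions the rule; the number of vowels is.
"zer" has 1 vowel. The stems with 1 vowel (dad → dadad, pus → pupus, der → deder) repeat the first consonant+vowel as a prefix.
The other pattern: stems with 3 vowels insert -om- after the first vowel.
So zer → zezer.

zezer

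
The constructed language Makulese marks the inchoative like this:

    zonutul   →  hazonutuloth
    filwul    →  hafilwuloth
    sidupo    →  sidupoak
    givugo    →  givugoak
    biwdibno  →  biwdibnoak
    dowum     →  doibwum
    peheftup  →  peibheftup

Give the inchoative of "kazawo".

zonutul and dowum both have last vowel 'u' yet inflect differently (hazonutuloth, doibwum), so the last vowel is not what conditions the rule; the final letter is.
"kazawo" ends in -o. The stems ending in -o (sidupo → sidupoak, givugo → givugoak, biwdibno → biwdibnoak) add -ak.
So kazawo → kazawoak.

kazawoak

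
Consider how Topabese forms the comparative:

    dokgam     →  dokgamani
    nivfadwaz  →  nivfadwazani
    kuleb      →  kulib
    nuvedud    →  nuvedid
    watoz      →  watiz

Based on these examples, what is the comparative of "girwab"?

nivfadwaz and watoz both end in -z yet inflect differently (nivfadwazani, watiz), so the final letter is not what conditions the rule; the last vowel is.
"girwab" has last vowel 'a'. The stems whose last vowel is 'a' (dokgam → dokgamani, nivfadwaz → nivfadwazani) add -ani.
The other pattern: stems whose last vowel is 'e', 'o' or 'u' change the last vowel to 'i'.
So girwab → girwabani.

girwabani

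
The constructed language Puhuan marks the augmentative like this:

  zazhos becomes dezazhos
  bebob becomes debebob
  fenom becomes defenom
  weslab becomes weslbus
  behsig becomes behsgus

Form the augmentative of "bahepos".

debahepos

"bahepos" has last vowel 'o'. The stems whose last vowel is 'o' (zazhos → dezazhos, bebob → debebob, fenom → defenom) add the prefix de-.
So bahepos → debahepos.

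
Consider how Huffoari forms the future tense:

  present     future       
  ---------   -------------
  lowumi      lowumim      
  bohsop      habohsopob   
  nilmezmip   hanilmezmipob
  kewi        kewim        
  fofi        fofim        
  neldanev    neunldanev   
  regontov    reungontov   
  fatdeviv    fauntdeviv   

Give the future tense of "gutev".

guuntev

fatdeviv and kewi both have last vowel 'i' yet inflect differently (fauntdeviv, kewim), so the last vowel is not what conditions the rule; the final letter is.
"gutev" ends in -v. The stems ending in -v (fatdeviv → fauntdeviv, regontov → reungontov, neldanev → neunldanev) insert -un- after the first vowel.
So gutev → guuntev.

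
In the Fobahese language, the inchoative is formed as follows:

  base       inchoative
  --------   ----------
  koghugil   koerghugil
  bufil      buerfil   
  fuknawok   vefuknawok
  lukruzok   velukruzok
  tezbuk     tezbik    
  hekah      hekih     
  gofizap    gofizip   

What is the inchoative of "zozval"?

zozvil

fuknawok and tezbuk both end in -k yet inflect differently (vefuknawok, tezbik), so the final letter is not what conditions the rule; the last vowel is.
"zozval" has last vowel 'a'. The stems whose last vowel is 'a' (hekah → hekih, gofizap → gofizip) change the last vowel to 'i'.
So zozval → zozvil.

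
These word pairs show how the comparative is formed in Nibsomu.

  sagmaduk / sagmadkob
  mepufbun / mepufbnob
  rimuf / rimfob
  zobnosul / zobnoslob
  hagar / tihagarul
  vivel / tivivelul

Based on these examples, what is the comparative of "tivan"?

titivanul

zobnosul and vivel both end in -l yet inflect differently (zobnoslob, tivivelul), so the final letter is not what conditions the rule; the last vowel is.
"tivan" has last vowel 'a'. The one such stem in the data (hagar → tihagarul) adds ti- … -ul around the stem, so the same rule applies.
The other pattern: stems whose last vowel is 'u' delete the last vowel and add -ob.
So tivan → titivanul.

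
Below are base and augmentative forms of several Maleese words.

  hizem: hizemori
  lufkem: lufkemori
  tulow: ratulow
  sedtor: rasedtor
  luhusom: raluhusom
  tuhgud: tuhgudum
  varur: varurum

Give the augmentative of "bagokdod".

rabagokdod

hizem and luhusom both end in -m yet inflect differently (hizemori, raluhusom), so the final letter is not what conditions the rule; the last vowel is.
"bagokdod" has last vowel 'o'. The stems whose last vowel is 'o' (tulow → ratulow, sedtor → rasedtor, luhusom → raluhusom) add the prefix ra-.
The other patterns: stems whose last vowel is 'e' add -ori; stems whose last vowel is 'u' add -um.
So bagokdod → rabagokdod.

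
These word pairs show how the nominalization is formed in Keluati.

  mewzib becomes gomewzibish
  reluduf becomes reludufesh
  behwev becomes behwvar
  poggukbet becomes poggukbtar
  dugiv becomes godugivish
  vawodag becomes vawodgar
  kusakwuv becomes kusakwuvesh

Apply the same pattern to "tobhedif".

dugiv and kusakwuv both end in -v yet inflect differently (godugivish, kusakwuvesh), so the final letter is not what conditions the rule; the last vowel is.
"tobhedif" has last vowel 'i'. The stems whose last vowel is 'i' (dugiv → godugivish, mewzib → gomewzibish) add go- … -ish around the stem.
The other patterns: stems whose last vowel is 'u' add -esh; stems whose last vowel is 'a' or 'e' delete the last vowel and add -ar.
So tobhedif → gotobhedifish.

gotobhedifish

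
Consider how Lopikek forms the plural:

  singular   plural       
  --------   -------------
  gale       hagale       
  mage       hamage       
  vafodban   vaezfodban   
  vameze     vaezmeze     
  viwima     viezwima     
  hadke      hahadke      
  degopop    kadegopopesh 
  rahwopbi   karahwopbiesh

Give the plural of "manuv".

hamanuv

vameze and mage both end in -e yet inflect differently (vaezmeze, hamage), so the final letter is not what conditions the rule; the first letter is.
"manuv" begins with m-. The one such stem in the data (mage → hamage) adds the prefix ha-, so the same rule applies.
So manuv → hamanuv.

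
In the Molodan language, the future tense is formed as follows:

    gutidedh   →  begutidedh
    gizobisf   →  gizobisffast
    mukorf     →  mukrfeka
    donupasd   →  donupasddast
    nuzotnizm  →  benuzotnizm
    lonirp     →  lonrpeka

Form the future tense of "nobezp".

benobezp

mukorf and gizobisf both end in -f yet inflect differently (mukrfeka, gizobisffast), so the final letter is not what conditions the rule; the second-to-last letter is.
"nobezp" has second-to-last letter 'z'. The one such stem in the data (nuzotnizm → benuzotnizm) adds the prefix be-, so the same rule applies.
So nobezp → benobezp.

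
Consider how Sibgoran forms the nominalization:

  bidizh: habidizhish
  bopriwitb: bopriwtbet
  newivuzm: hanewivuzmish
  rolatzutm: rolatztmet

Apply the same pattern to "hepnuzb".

hahepnuzbish

"hepnuzb" has second-to-last letter 'z'. The stems whose second-to-last letter is 'z' (newivuzm → hanewivuzmish, bidizh → habidizhish) add ha- … -ish around the stem.
The other pattern: stems whose second-to-last letter is 't' delete the last vowel and add -et.
So hepnuzb → hahepnuzbish.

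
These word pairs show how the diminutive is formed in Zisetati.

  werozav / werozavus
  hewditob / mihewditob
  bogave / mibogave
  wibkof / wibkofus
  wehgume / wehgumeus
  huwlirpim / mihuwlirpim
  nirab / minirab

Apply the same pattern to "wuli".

wulius

wehgume and bogave both end in -e yet inflect differently (wehgumeus, mibogave), so the final letter is not what conditions the rule; the first letter is.
"wuli" begins with w-. The stems beginning with w- (werozav → werozavus, wehgume → wehgumeus, wibkof → wibkofus) add -us.
The other pattern: stems beginning with b-, h- or n- add the prefix mi-.
So wuli → wulius.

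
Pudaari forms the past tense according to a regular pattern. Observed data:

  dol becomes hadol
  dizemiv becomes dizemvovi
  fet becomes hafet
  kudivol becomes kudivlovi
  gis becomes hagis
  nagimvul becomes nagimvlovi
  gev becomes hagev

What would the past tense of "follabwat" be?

follabwtovi

"follabwat" has 3 vowels. The stems with 3 vowels (dizemiv → dizemvovi, kudivol → kudivlovi, nagimvul → nagimvlovi) delete the last vowel and add -ovi.
The other pattern: stems with 1 vowel add the prefix ha-.
So follabwat → follabwtovi.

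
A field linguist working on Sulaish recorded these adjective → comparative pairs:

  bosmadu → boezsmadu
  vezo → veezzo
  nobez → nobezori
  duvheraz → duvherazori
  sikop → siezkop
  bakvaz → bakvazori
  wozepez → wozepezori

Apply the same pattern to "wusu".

bakvaz and bosmadu both begin with b- yet inflect differently (bakvazori, boezsmadu), so the first letter is not what conditions the rule; the final letter is.
"wusu" ends in -u. The one such stem in the data (bosmadu → boezsmadu) inserts -ez- after the first vowel (as do vezo, sikop), so the same rule applies.
The other pattern: stems ending in -z add -ori.
So wusu → wuezsu.

wuezsu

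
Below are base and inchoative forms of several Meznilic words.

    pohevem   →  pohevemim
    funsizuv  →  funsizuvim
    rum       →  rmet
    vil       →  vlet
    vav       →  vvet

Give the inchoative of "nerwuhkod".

pohevem and rum both end in -m yet inflect differently (pohevemim, rmet), so the final letter is not what conditions the rule; the number of vowels is.
"nerwuhkod" has 3 vowels. The stems with 3 vowels (pohevem → pohevemim, funsizuv → funsizuvim) add -im.
The other pattern: stems with 1 vowel delete the last vowel and add -et.
So nerwuhkod → nerwuhkodim.

nerwuhkodim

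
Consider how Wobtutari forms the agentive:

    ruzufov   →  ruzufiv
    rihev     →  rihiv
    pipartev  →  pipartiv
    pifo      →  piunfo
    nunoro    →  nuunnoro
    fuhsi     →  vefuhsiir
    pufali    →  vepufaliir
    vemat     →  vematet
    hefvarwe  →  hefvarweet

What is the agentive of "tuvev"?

ruzufov and pifo both have last vowel 'o' yet inflect differently (ruzufiv, piunfo), so the last vowel is not what conditions the rule; the final letter is.
"tuvev" ends in -v. The stems ending in -v (ruzufov → ruzufiv, rihev → rihiv, pipartev → pipartiv) change the last vowel to 'i'.
So tuvev → tuviv.

tuviv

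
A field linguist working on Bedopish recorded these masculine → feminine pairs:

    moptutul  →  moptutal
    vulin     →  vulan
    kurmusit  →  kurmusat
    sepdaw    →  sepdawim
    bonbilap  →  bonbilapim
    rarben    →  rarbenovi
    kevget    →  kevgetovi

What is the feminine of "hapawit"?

"hapawit" has last vowel 'i'. The stems whose last vowel is 'i' (vulin → vulan, kurmusit → kurmusat) change the last vowel to 'a'.
The other patterns: stems whose last vowel is 'e' add -ovi; stems whose last vowel is 'a' add -im.
So hapawit → hapawat.

hapawat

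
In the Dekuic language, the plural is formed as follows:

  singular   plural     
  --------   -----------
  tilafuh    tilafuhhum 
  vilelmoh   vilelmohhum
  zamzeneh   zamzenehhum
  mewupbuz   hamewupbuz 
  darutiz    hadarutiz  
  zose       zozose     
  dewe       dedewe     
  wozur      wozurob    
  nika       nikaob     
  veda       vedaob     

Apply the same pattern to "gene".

"gene" ends in -e. The stems ending in -e (zose → zozose, dewe → dedewe) repeat the first consonant+vowel as a prefix.
The other patterns: stems ending in -h double the final consonant and add -um; stems ending in -z add the prefix ha-; stems ending in -a or -r add -ob.
So gene → gegene.

gegene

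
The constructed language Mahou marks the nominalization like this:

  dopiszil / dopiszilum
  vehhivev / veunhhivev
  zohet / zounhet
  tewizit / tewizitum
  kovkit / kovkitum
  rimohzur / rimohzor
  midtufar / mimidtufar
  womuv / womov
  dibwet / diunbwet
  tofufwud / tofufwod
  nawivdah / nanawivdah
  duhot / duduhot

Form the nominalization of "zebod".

womuv and vehhivev both end in -v yet inflect differently (womov, veunhhivev), so the final letter is not what conditions the rule; the last vowel is.
"zebod" has last vowel 'o'. The one such stem in the data (duhot → duduhot) repeats the first consonant+vowel as a prefix (as do midtufar, nawivdah), so the same rule applies.
The other patterns: stems whose last vowel is 'i' add -um; stems whose last vowel is 'u' change the last vowel to 'o'; stems whose last vowel is 'e' insert -un- after the first vowel.
So zebod → zezebod.

zezebod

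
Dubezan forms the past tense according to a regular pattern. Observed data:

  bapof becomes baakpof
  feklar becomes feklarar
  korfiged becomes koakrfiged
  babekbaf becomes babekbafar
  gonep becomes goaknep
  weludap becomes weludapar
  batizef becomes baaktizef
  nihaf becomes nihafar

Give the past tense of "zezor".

zeakzor

"zezor" has last vowel 'o'. The one such stem in the data (bapof → baakpof) inserts -ak- after the first vowel (as do batizef, korfiged), so the same rule applies.
So zezor → zeakzor.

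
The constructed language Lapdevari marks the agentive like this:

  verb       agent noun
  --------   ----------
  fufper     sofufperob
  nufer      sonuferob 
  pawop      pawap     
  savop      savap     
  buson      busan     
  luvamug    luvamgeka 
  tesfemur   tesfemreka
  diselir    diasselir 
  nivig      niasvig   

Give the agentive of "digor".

digar

fufper and tesfemur both end in -r yet inflect differently (sofufperob, tesfemreka), so the final letter is not what conditions the rule; the last vowel is.
"digor" has last vowel 'o'. The stems whose last vowel is 'o' (pawop → pawap, savop → savap, buson → busan) change the last vowel to 'a'.
So digor → digar.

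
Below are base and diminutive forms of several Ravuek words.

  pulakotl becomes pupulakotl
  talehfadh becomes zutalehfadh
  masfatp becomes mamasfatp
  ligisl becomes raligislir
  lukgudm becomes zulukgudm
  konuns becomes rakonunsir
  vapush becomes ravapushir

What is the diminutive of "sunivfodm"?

pulakotl and ligisl both end in -l yet inflect differently (pupulakotl, raligislir), so the final letter is not what conditions the rule; the second-to-last letter is.
"sunivfodm" has second-to-last letter 'd'. The stems whose second-to-last letter is 'd' (talehfadh → zutalehfadh, lukgudm → zulukgudm) add the prefix zu-.
The other patterns: stems whose second-to-last letter is 't' repeat the first consonant+vowel as a prefix; stems whose second-to-last letter is 'n' or 's' add ra- … -ir around the stem.
So sunivfodm → zusunivfodm.

zusunivfodm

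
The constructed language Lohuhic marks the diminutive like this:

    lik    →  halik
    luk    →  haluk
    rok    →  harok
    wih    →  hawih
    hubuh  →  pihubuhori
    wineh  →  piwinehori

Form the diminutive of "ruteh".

pirutehori

wih and hubuh both end in -h yet inflect differently (hawih, pihubuhori), so the final letter is not what conditions the rule; the number of vowels is.
"ruteh" has 2 vowels. The stems with 2 vowels (hubuh → pihubuhori, wineh → piwinehori) add pi- … -ori around the stem.
The other pattern: stems with 1 vowel add the prefix ha-.
So ruteh → pirutehori.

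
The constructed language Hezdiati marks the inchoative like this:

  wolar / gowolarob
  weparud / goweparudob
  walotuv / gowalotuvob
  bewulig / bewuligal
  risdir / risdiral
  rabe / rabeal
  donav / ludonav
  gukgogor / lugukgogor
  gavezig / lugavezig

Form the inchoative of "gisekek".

wolar and risdir both end in -r yet inflect differently (gowolarob, risdiral), so the final letter is not what conditions the rule; the first letter is.
"gisekek" begins with g-. The stems beginning with g- (gukgogor → lugukgogor, gavezig → lugavezig) add the prefix lu-.
The other patterns: stems beginning with w- add go- … -ob around the stem; stems beginning with b- or r- add -al.
So gisekek → lugisekek.

lugisekek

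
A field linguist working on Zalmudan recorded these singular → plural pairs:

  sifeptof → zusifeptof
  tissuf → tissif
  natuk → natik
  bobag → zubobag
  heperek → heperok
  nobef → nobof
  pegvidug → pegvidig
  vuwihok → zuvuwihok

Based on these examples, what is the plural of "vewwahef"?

vewwahof

"vewwahef" has last vowel 'e'. The stems whose last vowel is 'e' (heperek → heperok, nobef → nobof) change the last vowel to 'o'.
The other patterns: stems whose last vowel is 'u' change the last vowel to 'i'; stems whose last vowel is 'a' or 'o' add the prefix zu-.
So vewwahef → vewwahof.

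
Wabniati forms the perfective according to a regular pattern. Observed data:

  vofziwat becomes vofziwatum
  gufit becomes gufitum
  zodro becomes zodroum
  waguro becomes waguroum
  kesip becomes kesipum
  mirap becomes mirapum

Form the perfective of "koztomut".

Every pair shown (vofziwat → vofziwatum, gufit → gufitum, zodro → zodroum, …) follows the same rule: add -um.
So koztomut → koztomutum.

koztomutum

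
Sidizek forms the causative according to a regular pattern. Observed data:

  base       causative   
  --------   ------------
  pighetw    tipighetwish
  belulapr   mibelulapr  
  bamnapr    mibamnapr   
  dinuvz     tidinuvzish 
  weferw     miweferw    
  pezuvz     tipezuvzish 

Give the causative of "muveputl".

timuveputlish

weferw and pighetw both end in -w yet inflect differently (miweferw, tipighetwish), so the final letter is not what conditions the rule; the second-to-last letter is.
"muveputl" has second-to-last letter 't'. The one such stem in the data (pighetw → tipighetwish) adds ti- … -ish around the stem, so the same rule applies.
The other pattern: stems whose second-to-last letter is 'p' or 'r' add the prefix mi-.
So muveputl → timuveputlish.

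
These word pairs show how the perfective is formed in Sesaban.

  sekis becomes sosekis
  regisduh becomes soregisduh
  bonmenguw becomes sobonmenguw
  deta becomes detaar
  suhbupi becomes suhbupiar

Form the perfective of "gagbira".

gagbiraar

"gagbira" ends in a vowel. The stems ending in a vowel (deta → detaar, suhbupi → suhbupiar) add -ar.
So gagbira → gagbiraar.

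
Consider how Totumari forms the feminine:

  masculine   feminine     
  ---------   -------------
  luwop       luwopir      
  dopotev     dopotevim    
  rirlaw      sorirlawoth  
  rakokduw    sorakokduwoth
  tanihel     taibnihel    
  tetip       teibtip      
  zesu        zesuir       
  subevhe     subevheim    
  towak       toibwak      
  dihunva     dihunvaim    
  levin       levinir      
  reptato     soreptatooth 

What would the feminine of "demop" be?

tetip and luwop both end in -p yet inflect differently (teibtip, luwopir), so the final letter is not what conditions the rule; the first letter is.
"demop" begins with d-. The stems beginning with d- (dopotev → dopotevim, dihunva → dihunvaim) add -im.
The other patterns: stems beginning with r- add so- … -oth around the stem; stems beginning with t- insert -ib- after the first vowel; stems beginning with l- or z- add -ir.
So demop → demopim.

demopim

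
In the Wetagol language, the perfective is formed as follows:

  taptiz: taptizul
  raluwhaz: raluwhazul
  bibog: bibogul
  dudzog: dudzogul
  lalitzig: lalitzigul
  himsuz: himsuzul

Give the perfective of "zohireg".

zohiregul

Every pair shown (taptiz → taptizul, raluwhaz → raluwhazul, bibog → bibogul, …) follows the same rule: add -ul.
So zohireg → zohiregul.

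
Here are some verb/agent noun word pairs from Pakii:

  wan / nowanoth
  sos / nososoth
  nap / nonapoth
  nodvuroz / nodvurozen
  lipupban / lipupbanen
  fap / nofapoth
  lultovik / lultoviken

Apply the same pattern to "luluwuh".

luluwuhen

wan and lipupban both end in -n yet inflect differently (nowanoth, lipupbanen), so the final letter is not what conditions the rule; the number of vowels is.
"luluwuh" has 3 vowels. The stems with 3 vowels (lultovik → lultoviken, nodvuroz → nodvurozen, lipupban → lipupbanen) add -en.
So luluwuh → luluwuhen.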